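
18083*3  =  54249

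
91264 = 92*992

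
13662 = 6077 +7585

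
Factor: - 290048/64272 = -176/39= - 2^4*  3^( - 1)  *  11^1*13^( - 1)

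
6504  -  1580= 4924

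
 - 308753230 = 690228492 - 998981722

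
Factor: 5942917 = 31^1 * 191707^1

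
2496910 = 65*38414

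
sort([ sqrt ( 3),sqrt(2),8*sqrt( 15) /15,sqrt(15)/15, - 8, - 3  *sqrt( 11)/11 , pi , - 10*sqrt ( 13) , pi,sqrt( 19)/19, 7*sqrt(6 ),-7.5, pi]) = [ - 10*sqrt (13)  ,  -  8, - 7.5, - 3*sqrt( 11)/11,sqrt( 19 ) /19,sqrt(15)/15,sqrt( 2),sqrt( 3), 8*sqrt(15)/15, pi,pi,pi, 7 * sqrt(6 )] 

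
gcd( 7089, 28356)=7089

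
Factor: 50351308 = 2^2*7^1*29^1*59^1*1051^1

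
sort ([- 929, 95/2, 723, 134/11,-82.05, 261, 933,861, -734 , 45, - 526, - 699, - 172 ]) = [ - 929, - 734, - 699, - 526,-172,  -  82.05,134/11, 45,95/2,261 , 723, 861, 933] 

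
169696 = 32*5303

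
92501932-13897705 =78604227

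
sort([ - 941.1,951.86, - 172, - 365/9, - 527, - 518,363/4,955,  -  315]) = [ - 941.1, - 527, - 518 ,-315,  -  172, - 365/9, 363/4, 951.86,955]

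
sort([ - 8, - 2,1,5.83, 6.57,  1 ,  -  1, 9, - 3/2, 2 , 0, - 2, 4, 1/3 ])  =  [ - 8, - 2, - 2,-3/2, - 1,  0, 1/3,  1, 1,2,  4, 5.83,6.57, 9 ]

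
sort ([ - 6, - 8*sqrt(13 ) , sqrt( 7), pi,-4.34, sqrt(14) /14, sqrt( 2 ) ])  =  [ - 8*sqrt(13 ), - 6,- 4.34, sqrt( 14) /14, sqrt(2 ),sqrt(7), pi]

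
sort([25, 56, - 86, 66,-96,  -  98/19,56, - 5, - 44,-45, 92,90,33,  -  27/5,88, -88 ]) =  [-96, - 88, -86, - 45,-44, - 27/5, - 98/19,-5,25, 33, 56,56, 66 , 88, 90 , 92 ] 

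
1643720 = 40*41093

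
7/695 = 7/695 = 0.01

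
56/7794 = 28/3897 = 0.01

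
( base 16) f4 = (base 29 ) 8C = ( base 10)244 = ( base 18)DA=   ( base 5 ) 1434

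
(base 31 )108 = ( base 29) 14c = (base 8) 1711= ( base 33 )TC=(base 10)969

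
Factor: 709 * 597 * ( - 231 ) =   -  97776063 =- 3^2*7^1*11^1*199^1* 709^1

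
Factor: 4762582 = 2^1*11^1*216481^1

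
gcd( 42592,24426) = 2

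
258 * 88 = 22704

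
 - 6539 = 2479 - 9018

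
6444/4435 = 6444/4435 = 1.45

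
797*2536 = 2021192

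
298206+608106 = 906312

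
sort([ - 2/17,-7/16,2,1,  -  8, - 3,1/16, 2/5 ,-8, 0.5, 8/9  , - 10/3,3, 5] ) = [-8, - 8,-10/3,-3,-7/16,-2/17,1/16 , 2/5,0.5, 8/9, 1,2, 3,  5 ] 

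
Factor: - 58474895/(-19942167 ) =3^(-1) * 5^1 * 7^(-2)*1193^1 * 9803^1*135661^( - 1 ) 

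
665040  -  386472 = 278568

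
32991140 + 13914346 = 46905486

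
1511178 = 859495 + 651683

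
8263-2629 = 5634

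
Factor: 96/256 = 3/8=2^( - 3)*3^1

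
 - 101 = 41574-41675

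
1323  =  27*49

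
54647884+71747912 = 126395796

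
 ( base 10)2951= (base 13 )1460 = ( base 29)3EM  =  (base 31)326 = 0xb87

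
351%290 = 61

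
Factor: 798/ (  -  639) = - 2^1*3^ (-1 )*7^1 * 19^1*71^( - 1) = - 266/213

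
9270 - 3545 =5725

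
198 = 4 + 194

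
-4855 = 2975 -7830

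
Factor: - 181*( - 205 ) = 5^1*41^1*181^1 = 37105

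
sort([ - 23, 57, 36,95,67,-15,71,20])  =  [ - 23, - 15,20, 36, 57, 67, 71,95]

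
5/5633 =5/5633 = 0.00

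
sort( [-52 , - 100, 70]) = [ - 100, -52  ,  70]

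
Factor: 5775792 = 2^4 * 3^1*11^1*10939^1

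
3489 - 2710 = 779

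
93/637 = 93/637 = 0.15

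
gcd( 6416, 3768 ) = 8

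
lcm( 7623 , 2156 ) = 213444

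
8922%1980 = 1002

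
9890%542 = 134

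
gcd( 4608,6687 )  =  9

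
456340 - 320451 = 135889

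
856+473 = 1329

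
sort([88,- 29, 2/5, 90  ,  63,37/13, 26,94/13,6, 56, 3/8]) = [ - 29, 3/8 , 2/5,37/13, 6, 94/13, 26 , 56,63,88, 90 ] 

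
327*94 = 30738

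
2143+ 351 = 2494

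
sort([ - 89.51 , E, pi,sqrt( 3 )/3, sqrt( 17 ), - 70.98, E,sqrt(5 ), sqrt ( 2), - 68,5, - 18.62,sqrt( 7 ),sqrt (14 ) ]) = [ - 89.51, - 70.98,-68, - 18.62,sqrt( 3)/3,sqrt( 2),sqrt(5) , sqrt ( 7), E,E, pi, sqrt(14), sqrt( 17 ),5 ]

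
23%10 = 3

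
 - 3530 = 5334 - 8864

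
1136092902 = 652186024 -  - 483906878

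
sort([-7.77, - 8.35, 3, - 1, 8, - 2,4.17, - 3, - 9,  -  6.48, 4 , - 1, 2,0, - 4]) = [ - 9, - 8.35, - 7.77 , - 6.48, - 4, - 3,-2 ,-1, - 1, 0, 2, 3 , 4, 4.17, 8] 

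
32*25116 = 803712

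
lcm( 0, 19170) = 0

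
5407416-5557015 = -149599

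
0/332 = 0 = 0.00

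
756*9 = 6804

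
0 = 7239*0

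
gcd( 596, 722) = 2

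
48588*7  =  340116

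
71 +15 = 86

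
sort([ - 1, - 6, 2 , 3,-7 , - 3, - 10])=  [ - 10, -7,-6, - 3, - 1, 2,3]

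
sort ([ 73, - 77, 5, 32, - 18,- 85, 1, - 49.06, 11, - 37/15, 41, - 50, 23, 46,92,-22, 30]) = [ - 85, - 77, - 50, - 49.06, - 22, - 18, - 37/15,  1, 5, 11, 23,30, 32, 41, 46, 73,92] 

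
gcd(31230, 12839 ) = 347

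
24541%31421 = 24541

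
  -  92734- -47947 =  -44787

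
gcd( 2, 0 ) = 2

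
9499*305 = 2897195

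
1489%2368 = 1489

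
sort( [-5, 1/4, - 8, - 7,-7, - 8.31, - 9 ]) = [ - 9,  -  8.31,  -  8, - 7 , - 7, - 5, 1/4]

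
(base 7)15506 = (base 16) 110F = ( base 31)4GR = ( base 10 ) 4367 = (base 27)5QK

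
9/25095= 3/8365 = 0.00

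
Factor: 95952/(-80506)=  - 2^3 *3^1 * 1999^1* 40253^( - 1) = -47976/40253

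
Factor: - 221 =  - 13^1*17^1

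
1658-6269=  - 4611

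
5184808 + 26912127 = 32096935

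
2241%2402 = 2241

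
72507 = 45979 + 26528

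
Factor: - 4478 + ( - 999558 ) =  - 2^2*11^1 * 19^1*1201^1 = - 1004036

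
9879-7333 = 2546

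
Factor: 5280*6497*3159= 108366841440=2^5*3^6 *5^1*11^1*13^1*73^1*89^1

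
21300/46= 10650/23=463.04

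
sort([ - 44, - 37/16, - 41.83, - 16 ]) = [ - 44,  -  41.83, - 16,  -  37/16] 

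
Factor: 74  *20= 2^3 * 5^1* 37^1 = 1480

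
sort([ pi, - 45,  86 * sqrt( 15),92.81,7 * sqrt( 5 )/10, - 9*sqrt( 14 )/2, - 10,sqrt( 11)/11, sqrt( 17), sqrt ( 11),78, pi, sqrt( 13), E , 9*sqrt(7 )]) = [ - 45, - 9*sqrt(  14) /2,- 10,sqrt( 11 )/11  ,  7*sqrt(5)/10,E,pi, pi,  sqrt( 11 ),sqrt( 13),sqrt( 17) , 9*sqrt( 7 ),78, 92.81,86*sqrt( 15 ) ]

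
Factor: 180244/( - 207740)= - 45061/51935  =  - 5^(  -  1 )*13^( - 1 )*17^( - 1 )* 47^ ( - 1)*45061^1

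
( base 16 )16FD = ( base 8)13375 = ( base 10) 5885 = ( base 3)22001222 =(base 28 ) 7e5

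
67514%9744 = 9050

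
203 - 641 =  - 438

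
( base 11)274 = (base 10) 323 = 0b101000011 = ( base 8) 503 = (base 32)a3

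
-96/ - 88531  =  96/88531 = 0.00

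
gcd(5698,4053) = 7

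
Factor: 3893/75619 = 17^1*229^1 * 75619^ ( - 1) 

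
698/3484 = 349/1742 = 0.20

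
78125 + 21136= 99261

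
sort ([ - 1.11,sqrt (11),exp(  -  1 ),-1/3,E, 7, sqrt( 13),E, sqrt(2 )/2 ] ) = [ - 1.11, - 1/3,exp( -1 ),sqrt(2 )/2,  E,E,sqrt(11),sqrt( 13 ),7]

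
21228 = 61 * 348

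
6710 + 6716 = 13426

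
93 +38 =131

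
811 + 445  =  1256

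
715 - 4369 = -3654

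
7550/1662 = 4 + 451/831 = 4.54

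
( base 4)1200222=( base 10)6186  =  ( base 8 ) 14052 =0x182A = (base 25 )9mb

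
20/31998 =10/15999 = 0.00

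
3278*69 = 226182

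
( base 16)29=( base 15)2B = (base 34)17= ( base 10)41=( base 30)1B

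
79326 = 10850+68476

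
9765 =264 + 9501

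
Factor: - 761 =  - 761^1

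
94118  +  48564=142682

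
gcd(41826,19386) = 6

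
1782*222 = 395604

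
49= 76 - 27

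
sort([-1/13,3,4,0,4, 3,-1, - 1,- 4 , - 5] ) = [-5,  -  4, - 1,  -  1,-1/13, 0,3,3,4,  4]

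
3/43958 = 3/43958 = 0.00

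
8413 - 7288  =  1125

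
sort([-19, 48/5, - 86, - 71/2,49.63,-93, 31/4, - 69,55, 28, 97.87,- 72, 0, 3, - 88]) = [ - 93, - 88, - 86, - 72, - 69, - 71/2, - 19,0,  3 , 31/4, 48/5,28, 49.63, 55,  97.87] 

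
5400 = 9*600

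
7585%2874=1837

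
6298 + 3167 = 9465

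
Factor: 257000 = 2^3*5^3*257^1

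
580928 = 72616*8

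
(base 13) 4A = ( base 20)32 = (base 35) 1r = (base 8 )76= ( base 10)62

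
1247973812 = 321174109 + 926799703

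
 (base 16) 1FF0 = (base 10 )8176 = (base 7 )32560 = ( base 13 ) 394C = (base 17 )1b4g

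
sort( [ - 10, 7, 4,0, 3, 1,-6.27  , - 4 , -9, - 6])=[- 10, - 9, - 6.27, - 6,-4, 0,1,3, 4,  7]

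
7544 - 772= 6772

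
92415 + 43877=136292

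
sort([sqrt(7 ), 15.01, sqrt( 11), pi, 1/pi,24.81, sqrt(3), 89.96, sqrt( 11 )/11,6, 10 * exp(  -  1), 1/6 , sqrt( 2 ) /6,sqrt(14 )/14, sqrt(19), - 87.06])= [ - 87.06, 1/6, sqrt(2 ) /6, sqrt(14) /14, sqrt (11) /11, 1/pi, sqrt(3 ), sqrt (7), pi,sqrt(11 ), 10 *exp(-1), sqrt ( 19 ),6,15.01,24.81 , 89.96 ] 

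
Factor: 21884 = 2^2 * 5471^1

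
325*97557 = 31706025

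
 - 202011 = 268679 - 470690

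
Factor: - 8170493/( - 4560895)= 5^( - 1)*269^( - 1)*283^1*3391^(  -  1)*28871^1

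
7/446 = 7/446 = 0.02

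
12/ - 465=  - 4/155 =- 0.03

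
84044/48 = 1750+11/12 = 1750.92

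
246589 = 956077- 709488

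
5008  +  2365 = 7373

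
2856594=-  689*(-4146) 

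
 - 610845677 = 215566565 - 826412242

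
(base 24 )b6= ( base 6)1130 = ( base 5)2040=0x10e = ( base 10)270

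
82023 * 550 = 45112650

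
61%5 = 1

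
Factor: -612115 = -5^1*7^1*17489^1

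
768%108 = 12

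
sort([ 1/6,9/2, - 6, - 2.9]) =[ -6, - 2.9,1/6, 9/2] 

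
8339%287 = 16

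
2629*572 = 1503788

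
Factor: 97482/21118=48741/10559 = 3^1 * 7^1* 11^1*211^1*10559^( - 1 )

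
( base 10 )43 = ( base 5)133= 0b101011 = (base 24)1J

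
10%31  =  10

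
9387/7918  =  1 + 1469/7918=1.19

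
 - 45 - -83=38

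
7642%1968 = 1738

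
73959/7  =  10565+4/7= 10565.57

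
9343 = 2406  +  6937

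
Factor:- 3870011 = -3870011^1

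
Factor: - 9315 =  - 3^4*5^1*23^1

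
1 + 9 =10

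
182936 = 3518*52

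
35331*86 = 3038466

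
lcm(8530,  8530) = 8530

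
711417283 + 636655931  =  1348073214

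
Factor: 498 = 2^1 * 3^1*83^1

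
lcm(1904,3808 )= 3808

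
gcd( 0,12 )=12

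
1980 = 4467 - 2487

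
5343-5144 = 199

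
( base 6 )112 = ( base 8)54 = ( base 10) 44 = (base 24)1K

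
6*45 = 270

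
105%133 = 105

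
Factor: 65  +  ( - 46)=19 = 19^1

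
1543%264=223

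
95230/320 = 297 + 19/32 = 297.59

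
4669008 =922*5064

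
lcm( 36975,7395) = 36975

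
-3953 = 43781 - 47734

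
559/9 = 62 + 1/9 = 62.11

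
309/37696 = 309/37696 = 0.01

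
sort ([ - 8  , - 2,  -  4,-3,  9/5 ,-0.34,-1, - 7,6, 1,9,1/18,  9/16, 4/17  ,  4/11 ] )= [ - 8,-7, -4,-3 ,-2,-1, - 0.34,  1/18, 4/17, 4/11,9/16,1,  9/5,  6,9 ]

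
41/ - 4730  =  -41/4730 = -0.01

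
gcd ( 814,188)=2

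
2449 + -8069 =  - 5620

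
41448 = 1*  41448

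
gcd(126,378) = 126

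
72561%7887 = 1578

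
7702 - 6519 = 1183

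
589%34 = 11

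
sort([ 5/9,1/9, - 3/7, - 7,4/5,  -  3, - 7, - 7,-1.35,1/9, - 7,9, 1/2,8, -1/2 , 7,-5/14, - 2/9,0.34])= [ - 7,- 7,-7, - 7, - 3, - 1.35, - 1/2,-3/7 ,-5/14,-2/9,1/9,1/9, 0.34, 1/2,5/9,4/5,7 , 8, 9 ] 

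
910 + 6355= 7265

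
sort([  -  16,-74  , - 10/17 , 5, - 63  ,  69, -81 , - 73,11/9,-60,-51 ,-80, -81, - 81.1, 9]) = [  -  81.1,  -  81 , -81, - 80 , - 74, - 73, -63, - 60,  -  51,-16, - 10/17,11/9, 5 , 9 , 69]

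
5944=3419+2525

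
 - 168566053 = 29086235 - 197652288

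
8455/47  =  179 + 42/47 = 179.89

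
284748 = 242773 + 41975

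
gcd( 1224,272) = 136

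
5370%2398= 574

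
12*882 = 10584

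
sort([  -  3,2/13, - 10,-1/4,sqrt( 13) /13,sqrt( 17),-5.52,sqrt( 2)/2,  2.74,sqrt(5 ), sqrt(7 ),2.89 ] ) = [  -  10, - 5.52, - 3, - 1/4,  2/13 , sqrt(13 )/13,  sqrt(  2 ) /2, sqrt( 5 ), sqrt ( 7 ),  2.74, 2.89,sqrt( 17)]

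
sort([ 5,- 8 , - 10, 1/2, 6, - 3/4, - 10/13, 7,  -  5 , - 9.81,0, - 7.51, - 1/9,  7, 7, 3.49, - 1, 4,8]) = [  -  10, - 9.81, - 8, - 7.51, - 5, - 1, - 10/13, - 3/4,-1/9,0, 1/2,3.49 , 4, 5 , 6, 7, 7,7, 8]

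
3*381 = 1143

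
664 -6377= - 5713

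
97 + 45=142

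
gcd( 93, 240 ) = 3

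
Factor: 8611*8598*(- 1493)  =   - 110537805354= - 2^1 * 3^1 * 79^1*109^1*1433^1*1493^1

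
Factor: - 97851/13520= - 579/80 = -  2^( - 4)*3^1*5^( - 1)*193^1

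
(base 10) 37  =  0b100101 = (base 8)45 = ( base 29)18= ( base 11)34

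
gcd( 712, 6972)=4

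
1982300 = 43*46100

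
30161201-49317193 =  - 19155992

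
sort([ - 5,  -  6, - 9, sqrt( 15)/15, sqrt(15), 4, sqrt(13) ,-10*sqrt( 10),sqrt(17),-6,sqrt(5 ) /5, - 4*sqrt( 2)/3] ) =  [  -  10*sqrt( 10), - 9 ,- 6, - 6, - 5,-4* sqrt(2 ) /3, sqrt( 15) /15, sqrt(5) /5,sqrt (13), sqrt (15 ), 4, sqrt(17) ] 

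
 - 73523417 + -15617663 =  - 89141080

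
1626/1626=1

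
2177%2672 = 2177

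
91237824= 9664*9441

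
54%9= 0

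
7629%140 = 69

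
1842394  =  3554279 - 1711885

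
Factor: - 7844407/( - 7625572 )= 2^ ( - 2)*37^1 * 41^1*5171^1*1906393^(-1) 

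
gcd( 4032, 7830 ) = 18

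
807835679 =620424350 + 187411329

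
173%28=5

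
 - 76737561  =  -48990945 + -27746616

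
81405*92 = 7489260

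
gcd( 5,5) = 5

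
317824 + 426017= 743841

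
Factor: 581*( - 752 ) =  - 436912 = - 2^4*7^1*47^1*83^1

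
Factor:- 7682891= - 7682891^1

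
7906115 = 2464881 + 5441234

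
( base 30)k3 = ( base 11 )4a9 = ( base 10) 603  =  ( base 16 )25B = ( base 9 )740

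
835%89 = 34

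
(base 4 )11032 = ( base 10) 334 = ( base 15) 174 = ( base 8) 516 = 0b101001110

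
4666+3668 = 8334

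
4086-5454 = -1368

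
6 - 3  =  3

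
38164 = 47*812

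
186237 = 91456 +94781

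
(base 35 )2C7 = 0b101100111101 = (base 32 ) 2PT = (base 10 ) 2877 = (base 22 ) 5KH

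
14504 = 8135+6369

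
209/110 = 1 + 9/10=1.90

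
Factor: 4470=2^1  *3^1*5^1*149^1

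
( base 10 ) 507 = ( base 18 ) 1a3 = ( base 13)300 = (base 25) K7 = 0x1FB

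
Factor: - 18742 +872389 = 853647 = 3^1*31^1*  67^1*137^1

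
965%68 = 13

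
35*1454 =50890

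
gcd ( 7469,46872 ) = 7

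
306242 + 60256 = 366498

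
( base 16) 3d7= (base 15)458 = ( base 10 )983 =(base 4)33113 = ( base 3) 1100102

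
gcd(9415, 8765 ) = 5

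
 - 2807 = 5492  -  8299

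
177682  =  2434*73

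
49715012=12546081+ 37168931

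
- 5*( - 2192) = 10960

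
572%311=261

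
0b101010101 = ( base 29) bm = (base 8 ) 525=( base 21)g5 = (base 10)341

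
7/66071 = 7/66071=0.00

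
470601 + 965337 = 1435938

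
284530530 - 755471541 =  - 470941011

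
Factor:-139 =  - 139^1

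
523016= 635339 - 112323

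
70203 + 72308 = 142511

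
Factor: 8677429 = 17^1*347^1*1471^1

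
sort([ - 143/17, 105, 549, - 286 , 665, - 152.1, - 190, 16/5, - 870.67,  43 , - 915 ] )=[ - 915  , - 870.67, - 286, - 190,- 152.1, - 143/17, 16/5, 43, 105, 549, 665]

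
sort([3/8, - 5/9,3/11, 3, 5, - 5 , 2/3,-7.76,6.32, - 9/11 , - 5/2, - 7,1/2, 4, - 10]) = [ - 10, - 7.76,-7, - 5, - 5/2, - 9/11,  -  5/9 , 3/11,3/8, 1/2, 2/3,3, 4,5,6.32]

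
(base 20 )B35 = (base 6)32401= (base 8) 10561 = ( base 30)4SP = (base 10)4465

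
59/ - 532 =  - 1+ 473/532  =  -0.11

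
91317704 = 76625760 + 14691944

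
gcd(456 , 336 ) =24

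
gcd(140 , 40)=20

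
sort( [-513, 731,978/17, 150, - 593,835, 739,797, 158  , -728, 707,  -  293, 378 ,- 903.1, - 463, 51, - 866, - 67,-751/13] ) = [ - 903.1, - 866, - 728, - 593 ,-513,  -  463 , - 293,-67, - 751/13, 51, 978/17, 150,158, 378,707,731, 739, 797 , 835]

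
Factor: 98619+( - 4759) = 2^2*5^1*13^1*19^2= 93860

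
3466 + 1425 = 4891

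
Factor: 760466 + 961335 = 1721801 = 179^1 * 9619^1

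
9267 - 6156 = 3111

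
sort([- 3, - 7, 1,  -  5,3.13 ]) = [ - 7,-5 , - 3, 1,  3.13 ]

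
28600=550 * 52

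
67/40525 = 67/40525 = 0.00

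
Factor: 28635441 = 3^1* 29^1*329143^1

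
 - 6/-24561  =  2/8187  =  0.00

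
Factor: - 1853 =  - 17^1*109^1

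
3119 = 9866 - 6747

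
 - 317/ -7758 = 317/7758 = 0.04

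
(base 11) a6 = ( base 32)3K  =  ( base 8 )164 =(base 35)3B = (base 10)116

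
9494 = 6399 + 3095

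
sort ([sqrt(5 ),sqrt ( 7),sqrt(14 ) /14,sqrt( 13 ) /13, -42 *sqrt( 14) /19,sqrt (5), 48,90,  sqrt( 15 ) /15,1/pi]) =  [ - 42 *sqrt( 14)/19,sqrt( 15 ) /15 , sqrt(14 ) /14,sqrt(13 ) /13, 1/pi,sqrt(5),  sqrt(5),sqrt(7 ),  48, 90] 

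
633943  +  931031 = 1564974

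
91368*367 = 33532056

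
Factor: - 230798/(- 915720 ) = 2^( - 2)*3^( -1 ) * 5^( - 1 )*13^( - 1)*587^( - 1)*115399^1  =  115399/457860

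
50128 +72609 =122737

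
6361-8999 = -2638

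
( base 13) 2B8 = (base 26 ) IL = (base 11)405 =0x1e9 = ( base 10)489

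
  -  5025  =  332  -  5357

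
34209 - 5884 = 28325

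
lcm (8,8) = 8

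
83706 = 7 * 11958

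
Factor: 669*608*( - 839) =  - 341264928=- 2^5*3^1 *19^1*223^1*839^1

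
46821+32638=79459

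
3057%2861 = 196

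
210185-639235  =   - 429050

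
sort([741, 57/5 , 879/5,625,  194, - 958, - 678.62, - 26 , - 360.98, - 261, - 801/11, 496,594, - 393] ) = [ - 958, - 678.62,-393, - 360.98 ,-261, - 801/11, - 26, 57/5, 879/5, 194, 496, 594 , 625, 741] 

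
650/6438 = 325/3219  =  0.10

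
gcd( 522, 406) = 58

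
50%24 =2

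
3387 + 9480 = 12867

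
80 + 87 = 167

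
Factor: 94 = 2^1*47^1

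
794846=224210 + 570636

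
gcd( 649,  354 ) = 59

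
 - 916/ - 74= 458/37 = 12.38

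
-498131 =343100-841231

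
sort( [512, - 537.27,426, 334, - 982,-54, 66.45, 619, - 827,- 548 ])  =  [ - 982, -827, - 548, - 537.27,- 54 , 66.45, 334, 426,512,619] 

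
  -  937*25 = -23425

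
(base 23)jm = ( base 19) 153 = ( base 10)459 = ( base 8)713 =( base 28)gb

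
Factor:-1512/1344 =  - 9/8 = -2^(-3)*3^2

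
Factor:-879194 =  - 2^1*37^1*  109^2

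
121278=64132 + 57146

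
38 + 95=133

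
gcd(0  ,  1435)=1435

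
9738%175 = 113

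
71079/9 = 23693/3 = 7897.67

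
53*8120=430360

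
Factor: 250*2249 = 2^1*5^3*13^1*173^1= 562250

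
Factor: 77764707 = 3^2*461^1 * 18743^1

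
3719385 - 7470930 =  - 3751545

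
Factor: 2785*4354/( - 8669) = -2^1*5^1*7^1 * 311^1*557^1*8669^(  -  1) = - 12125890/8669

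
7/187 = 7/187= 0.04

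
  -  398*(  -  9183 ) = 3654834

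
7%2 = 1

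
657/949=9/13 = 0.69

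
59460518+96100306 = 155560824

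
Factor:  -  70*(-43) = 2^1*5^1*7^1*43^1=3010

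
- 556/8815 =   -  556/8815  =  - 0.06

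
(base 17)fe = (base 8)415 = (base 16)10d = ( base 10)269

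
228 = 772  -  544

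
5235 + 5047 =10282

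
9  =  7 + 2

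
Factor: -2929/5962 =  - 2^( - 1 )*11^( - 1 ) * 29^1*101^1*271^( - 1 )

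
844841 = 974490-129649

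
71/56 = 71/56 = 1.27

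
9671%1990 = 1711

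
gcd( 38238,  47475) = 3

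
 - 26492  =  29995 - 56487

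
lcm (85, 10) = 170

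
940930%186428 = 8790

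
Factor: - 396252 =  - 2^2*3^4*1223^1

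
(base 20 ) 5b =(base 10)111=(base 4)1233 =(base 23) 4j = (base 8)157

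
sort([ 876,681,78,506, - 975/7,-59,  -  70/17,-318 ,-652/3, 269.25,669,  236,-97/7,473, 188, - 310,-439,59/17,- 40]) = [ -439 , - 318, - 310, - 652/3,-975/7,-59 ,-40  , - 97/7,  -  70/17,59/17,78,188,236,269.25,  473, 506,669,681, 876]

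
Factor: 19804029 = 3^1 * 7^1*167^1*5647^1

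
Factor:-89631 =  - 3^2*23^1*433^1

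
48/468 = 4/39 = 0.10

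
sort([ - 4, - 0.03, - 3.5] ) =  [ - 4, - 3.5, - 0.03 ] 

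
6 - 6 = 0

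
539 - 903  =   - 364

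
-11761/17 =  - 11761/17 = - 691.82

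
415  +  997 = 1412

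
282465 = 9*31385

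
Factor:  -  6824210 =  - 2^1*5^1*682421^1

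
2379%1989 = 390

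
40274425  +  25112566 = 65386991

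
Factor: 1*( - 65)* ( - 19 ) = 5^1*13^1*19^1 = 1235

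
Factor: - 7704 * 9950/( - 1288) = 9581850/161= 2^1*3^2*5^2*7^(-1 )*23^( - 1 )*107^1*199^1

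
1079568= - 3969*( - 272 )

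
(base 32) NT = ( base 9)1040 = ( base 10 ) 765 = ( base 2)1011111101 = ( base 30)PF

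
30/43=30/43 = 0.70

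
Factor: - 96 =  - 2^5*3^1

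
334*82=27388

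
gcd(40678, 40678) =40678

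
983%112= 87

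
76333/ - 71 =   -  76333/71=- 1075.11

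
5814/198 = 323/11 = 29.36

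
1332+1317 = 2649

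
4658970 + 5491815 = 10150785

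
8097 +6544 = 14641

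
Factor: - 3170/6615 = - 2^1*3^ (-3)*7^( - 2)*317^1 = - 634/1323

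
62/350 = 31/175 = 0.18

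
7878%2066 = 1680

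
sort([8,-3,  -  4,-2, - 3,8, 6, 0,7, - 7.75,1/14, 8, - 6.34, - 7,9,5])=[ - 7.75, - 7, - 6.34, - 4,  -  3, - 3,-2,0,1/14,5,  6,7,8,8,8,9]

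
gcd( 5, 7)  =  1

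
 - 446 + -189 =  - 635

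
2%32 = 2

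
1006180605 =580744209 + 425436396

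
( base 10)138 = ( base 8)212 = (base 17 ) 82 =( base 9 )163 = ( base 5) 1023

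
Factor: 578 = 2^1*17^2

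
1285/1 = 1285 = 1285.00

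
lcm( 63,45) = 315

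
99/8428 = 99/8428  =  0.01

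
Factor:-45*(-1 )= 45 = 3^2*5^1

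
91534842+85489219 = 177024061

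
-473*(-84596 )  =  40013908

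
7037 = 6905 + 132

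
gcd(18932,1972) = 4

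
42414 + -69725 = - 27311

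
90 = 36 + 54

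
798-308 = 490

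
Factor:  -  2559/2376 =-2^(-3 ) * 3^(-2 )*11^(-1)*853^1 = - 853/792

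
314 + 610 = 924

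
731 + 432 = 1163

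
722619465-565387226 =157232239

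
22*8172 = 179784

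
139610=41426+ 98184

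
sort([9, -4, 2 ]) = [  -  4, 2,9]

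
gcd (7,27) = 1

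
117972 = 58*2034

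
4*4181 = 16724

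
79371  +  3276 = 82647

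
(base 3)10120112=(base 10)2606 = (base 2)101000101110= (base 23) 4l7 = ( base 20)6a6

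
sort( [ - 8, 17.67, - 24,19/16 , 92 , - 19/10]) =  [ - 24, - 8, -19/10,19/16,17.67,92]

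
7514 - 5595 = 1919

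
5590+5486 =11076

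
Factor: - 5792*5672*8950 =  - 294027404800 = - 2^9*5^2*179^1 * 181^1*709^1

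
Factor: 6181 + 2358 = 8539^1 = 8539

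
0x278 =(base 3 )212102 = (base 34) ik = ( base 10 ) 632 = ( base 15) 2C2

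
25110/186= 135 = 135.00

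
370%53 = 52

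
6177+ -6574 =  - 397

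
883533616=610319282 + 273214334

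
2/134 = 1/67 =0.01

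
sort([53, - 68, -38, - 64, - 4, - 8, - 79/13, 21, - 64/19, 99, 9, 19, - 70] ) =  [ - 70 , - 68, - 64, - 38 , - 8, - 79/13, - 4, - 64/19,9, 19, 21 , 53, 99] 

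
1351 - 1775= - 424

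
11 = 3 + 8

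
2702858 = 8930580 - 6227722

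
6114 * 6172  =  37735608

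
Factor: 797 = 797^1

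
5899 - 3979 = 1920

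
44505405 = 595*74799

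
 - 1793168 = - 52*34484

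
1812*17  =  30804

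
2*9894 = 19788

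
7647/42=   182+1/14 = 182.07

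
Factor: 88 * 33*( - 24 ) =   -  69696 = -  2^6*3^2 * 11^2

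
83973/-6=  - 27991/2 =- 13995.50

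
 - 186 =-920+734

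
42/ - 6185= - 42/6185 =- 0.01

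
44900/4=11225 = 11225.00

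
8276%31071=8276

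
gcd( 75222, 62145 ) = 9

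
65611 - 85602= - 19991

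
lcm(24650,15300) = 443700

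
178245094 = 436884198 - 258639104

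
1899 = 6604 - 4705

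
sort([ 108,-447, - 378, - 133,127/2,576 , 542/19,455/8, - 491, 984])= [ - 491, - 447,-378, - 133,542/19, 455/8,127/2, 108, 576,984]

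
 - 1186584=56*( - 21189 )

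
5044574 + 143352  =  5187926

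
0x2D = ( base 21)23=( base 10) 45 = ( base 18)29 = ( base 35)1a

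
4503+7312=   11815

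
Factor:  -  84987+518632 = 433645 = 5^1*86729^1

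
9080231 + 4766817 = 13847048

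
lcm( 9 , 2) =18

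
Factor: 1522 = 2^1*761^1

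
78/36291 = 26/12097 = 0.00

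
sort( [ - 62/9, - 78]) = [ - 78,-62/9 ] 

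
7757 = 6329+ 1428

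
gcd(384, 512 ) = 128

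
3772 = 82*46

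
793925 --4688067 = 5481992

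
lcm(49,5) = 245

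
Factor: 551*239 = 131689 =19^1*29^1 * 239^1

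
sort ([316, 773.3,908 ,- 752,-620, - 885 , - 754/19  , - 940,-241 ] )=[ - 940,-885,-752,-620, - 241, - 754/19, 316, 773.3 , 908]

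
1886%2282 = 1886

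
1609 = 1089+520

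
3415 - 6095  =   - 2680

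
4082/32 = 127 + 9/16 = 127.56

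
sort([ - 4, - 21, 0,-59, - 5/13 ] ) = [ - 59, - 21,  -  4, - 5/13,0 ] 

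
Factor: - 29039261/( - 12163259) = 173^1*229^1*733^1*12163259^( - 1)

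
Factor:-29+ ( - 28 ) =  - 3^1 *19^1 = -57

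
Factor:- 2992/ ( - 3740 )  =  4/5  =  2^2*5^( - 1)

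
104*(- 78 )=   -  8112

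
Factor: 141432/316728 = 71/159 = 3^(- 1)*53^(  -  1) * 71^1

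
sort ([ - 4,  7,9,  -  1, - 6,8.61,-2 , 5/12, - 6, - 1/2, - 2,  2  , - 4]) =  [ - 6, - 6, - 4,  -  4,- 2,-2, - 1, - 1/2, 5/12, 2,7,  8.61,9 ]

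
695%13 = 6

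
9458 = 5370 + 4088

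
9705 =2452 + 7253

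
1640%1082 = 558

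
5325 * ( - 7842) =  - 41758650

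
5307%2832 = 2475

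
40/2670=4/267= 0.01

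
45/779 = 45/779 = 0.06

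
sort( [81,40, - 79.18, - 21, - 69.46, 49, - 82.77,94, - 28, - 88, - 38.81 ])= [ - 88, - 82.77, - 79.18, - 69.46, - 38.81,-28, - 21,40 , 49,81, 94]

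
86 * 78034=6710924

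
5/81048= 5/81048 = 0.00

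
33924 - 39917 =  - 5993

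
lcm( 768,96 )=768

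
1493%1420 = 73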